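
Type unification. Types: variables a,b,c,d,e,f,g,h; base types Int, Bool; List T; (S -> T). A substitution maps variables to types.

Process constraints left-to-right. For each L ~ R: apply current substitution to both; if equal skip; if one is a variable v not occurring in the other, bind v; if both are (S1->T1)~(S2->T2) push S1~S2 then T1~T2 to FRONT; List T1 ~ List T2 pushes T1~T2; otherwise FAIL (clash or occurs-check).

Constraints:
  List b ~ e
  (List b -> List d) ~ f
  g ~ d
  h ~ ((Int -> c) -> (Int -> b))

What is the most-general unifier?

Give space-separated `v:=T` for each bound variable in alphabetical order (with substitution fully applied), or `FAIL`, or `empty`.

step 1: unify List b ~ e  [subst: {-} | 3 pending]
  bind e := List b
step 2: unify (List b -> List d) ~ f  [subst: {e:=List b} | 2 pending]
  bind f := (List b -> List d)
step 3: unify g ~ d  [subst: {e:=List b, f:=(List b -> List d)} | 1 pending]
  bind g := d
step 4: unify h ~ ((Int -> c) -> (Int -> b))  [subst: {e:=List b, f:=(List b -> List d), g:=d} | 0 pending]
  bind h := ((Int -> c) -> (Int -> b))

Answer: e:=List b f:=(List b -> List d) g:=d h:=((Int -> c) -> (Int -> b))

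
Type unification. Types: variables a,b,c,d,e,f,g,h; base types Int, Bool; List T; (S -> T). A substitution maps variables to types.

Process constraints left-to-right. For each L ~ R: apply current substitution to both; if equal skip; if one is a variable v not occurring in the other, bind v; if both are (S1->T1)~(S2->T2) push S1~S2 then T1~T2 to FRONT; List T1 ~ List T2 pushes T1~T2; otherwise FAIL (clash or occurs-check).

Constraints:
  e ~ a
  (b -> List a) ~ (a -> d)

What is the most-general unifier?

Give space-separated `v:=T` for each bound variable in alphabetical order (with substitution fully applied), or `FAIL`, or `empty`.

step 1: unify e ~ a  [subst: {-} | 1 pending]
  bind e := a
step 2: unify (b -> List a) ~ (a -> d)  [subst: {e:=a} | 0 pending]
  -> decompose arrow: push b~a, List a~d
step 3: unify b ~ a  [subst: {e:=a} | 1 pending]
  bind b := a
step 4: unify List a ~ d  [subst: {e:=a, b:=a} | 0 pending]
  bind d := List a

Answer: b:=a d:=List a e:=a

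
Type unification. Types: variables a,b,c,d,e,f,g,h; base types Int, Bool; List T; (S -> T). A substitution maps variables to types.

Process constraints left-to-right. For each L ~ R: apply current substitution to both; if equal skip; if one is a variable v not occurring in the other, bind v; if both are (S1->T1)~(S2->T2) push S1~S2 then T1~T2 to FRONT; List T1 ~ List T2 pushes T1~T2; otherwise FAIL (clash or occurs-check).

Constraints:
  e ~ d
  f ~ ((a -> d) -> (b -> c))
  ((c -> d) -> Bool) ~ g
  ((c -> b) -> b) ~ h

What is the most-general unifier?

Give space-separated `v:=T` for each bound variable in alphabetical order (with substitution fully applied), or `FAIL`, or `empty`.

Answer: e:=d f:=((a -> d) -> (b -> c)) g:=((c -> d) -> Bool) h:=((c -> b) -> b)

Derivation:
step 1: unify e ~ d  [subst: {-} | 3 pending]
  bind e := d
step 2: unify f ~ ((a -> d) -> (b -> c))  [subst: {e:=d} | 2 pending]
  bind f := ((a -> d) -> (b -> c))
step 3: unify ((c -> d) -> Bool) ~ g  [subst: {e:=d, f:=((a -> d) -> (b -> c))} | 1 pending]
  bind g := ((c -> d) -> Bool)
step 4: unify ((c -> b) -> b) ~ h  [subst: {e:=d, f:=((a -> d) -> (b -> c)), g:=((c -> d) -> Bool)} | 0 pending]
  bind h := ((c -> b) -> b)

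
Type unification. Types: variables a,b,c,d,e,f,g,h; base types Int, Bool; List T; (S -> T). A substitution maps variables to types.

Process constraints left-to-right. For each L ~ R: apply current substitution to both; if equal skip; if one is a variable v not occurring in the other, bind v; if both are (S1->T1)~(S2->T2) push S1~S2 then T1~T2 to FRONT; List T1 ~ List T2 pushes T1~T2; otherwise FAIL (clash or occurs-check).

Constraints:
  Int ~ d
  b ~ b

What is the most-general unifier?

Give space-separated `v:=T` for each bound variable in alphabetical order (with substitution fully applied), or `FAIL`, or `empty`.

step 1: unify Int ~ d  [subst: {-} | 1 pending]
  bind d := Int
step 2: unify b ~ b  [subst: {d:=Int} | 0 pending]
  -> identical, skip

Answer: d:=Int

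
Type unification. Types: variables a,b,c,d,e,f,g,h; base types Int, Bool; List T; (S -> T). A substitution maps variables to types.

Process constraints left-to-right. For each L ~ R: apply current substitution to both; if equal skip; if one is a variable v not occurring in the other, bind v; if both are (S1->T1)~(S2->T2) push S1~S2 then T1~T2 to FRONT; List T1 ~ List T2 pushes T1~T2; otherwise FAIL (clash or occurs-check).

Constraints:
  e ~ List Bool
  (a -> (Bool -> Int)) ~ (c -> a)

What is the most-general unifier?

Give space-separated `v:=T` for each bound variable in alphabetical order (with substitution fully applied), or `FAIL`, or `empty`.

step 1: unify e ~ List Bool  [subst: {-} | 1 pending]
  bind e := List Bool
step 2: unify (a -> (Bool -> Int)) ~ (c -> a)  [subst: {e:=List Bool} | 0 pending]
  -> decompose arrow: push a~c, (Bool -> Int)~a
step 3: unify a ~ c  [subst: {e:=List Bool} | 1 pending]
  bind a := c
step 4: unify (Bool -> Int) ~ c  [subst: {e:=List Bool, a:=c} | 0 pending]
  bind c := (Bool -> Int)

Answer: a:=(Bool -> Int) c:=(Bool -> Int) e:=List Bool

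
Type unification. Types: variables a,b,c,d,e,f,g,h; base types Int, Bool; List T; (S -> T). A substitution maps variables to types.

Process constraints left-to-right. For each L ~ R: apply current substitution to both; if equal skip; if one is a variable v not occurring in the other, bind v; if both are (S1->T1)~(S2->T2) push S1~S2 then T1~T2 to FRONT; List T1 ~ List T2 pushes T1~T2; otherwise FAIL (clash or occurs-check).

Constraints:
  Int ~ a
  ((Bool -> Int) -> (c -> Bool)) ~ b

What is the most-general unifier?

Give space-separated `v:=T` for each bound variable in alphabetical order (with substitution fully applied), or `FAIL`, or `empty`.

Answer: a:=Int b:=((Bool -> Int) -> (c -> Bool))

Derivation:
step 1: unify Int ~ a  [subst: {-} | 1 pending]
  bind a := Int
step 2: unify ((Bool -> Int) -> (c -> Bool)) ~ b  [subst: {a:=Int} | 0 pending]
  bind b := ((Bool -> Int) -> (c -> Bool))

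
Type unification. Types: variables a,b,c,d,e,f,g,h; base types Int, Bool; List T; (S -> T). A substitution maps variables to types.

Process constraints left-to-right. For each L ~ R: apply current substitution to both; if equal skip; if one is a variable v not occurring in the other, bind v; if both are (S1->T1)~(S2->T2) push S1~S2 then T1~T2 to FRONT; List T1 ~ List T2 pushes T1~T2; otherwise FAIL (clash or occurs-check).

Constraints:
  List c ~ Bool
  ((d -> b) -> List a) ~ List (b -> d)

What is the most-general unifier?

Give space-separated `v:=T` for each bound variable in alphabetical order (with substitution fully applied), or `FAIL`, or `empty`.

Answer: FAIL

Derivation:
step 1: unify List c ~ Bool  [subst: {-} | 1 pending]
  clash: List c vs Bool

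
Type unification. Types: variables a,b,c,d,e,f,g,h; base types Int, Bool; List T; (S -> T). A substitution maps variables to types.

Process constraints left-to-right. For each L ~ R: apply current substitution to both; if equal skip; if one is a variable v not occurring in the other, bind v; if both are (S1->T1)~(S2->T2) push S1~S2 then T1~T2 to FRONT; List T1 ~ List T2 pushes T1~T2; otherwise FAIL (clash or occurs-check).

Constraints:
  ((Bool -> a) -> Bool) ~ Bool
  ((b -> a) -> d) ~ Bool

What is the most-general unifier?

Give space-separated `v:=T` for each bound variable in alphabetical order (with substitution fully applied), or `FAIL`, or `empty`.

step 1: unify ((Bool -> a) -> Bool) ~ Bool  [subst: {-} | 1 pending]
  clash: ((Bool -> a) -> Bool) vs Bool

Answer: FAIL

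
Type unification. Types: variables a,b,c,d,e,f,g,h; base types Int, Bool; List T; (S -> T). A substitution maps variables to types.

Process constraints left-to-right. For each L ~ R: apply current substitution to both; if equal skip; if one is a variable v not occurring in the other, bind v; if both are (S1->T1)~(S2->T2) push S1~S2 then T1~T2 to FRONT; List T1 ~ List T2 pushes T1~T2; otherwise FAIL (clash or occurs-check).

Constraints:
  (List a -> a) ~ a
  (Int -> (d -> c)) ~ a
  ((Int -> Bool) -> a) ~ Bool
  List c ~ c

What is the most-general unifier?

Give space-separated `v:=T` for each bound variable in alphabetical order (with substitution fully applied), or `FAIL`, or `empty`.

step 1: unify (List a -> a) ~ a  [subst: {-} | 3 pending]
  occurs-check fail

Answer: FAIL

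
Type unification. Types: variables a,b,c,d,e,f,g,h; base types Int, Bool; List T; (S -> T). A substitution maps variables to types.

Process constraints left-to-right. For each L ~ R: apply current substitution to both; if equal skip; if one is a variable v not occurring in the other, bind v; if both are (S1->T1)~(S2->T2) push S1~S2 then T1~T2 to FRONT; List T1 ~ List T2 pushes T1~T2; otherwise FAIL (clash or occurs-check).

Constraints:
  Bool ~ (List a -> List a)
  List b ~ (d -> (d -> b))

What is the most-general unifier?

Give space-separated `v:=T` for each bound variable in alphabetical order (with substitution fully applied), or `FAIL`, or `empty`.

step 1: unify Bool ~ (List a -> List a)  [subst: {-} | 1 pending]
  clash: Bool vs (List a -> List a)

Answer: FAIL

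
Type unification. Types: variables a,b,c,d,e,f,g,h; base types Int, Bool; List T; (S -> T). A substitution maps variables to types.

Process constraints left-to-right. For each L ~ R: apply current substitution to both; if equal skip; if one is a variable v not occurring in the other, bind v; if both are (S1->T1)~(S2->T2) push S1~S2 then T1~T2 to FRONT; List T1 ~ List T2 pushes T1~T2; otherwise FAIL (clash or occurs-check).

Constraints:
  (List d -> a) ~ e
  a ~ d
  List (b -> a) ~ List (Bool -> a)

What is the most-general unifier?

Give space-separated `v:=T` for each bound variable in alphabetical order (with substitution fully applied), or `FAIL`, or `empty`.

Answer: a:=d b:=Bool e:=(List d -> d)

Derivation:
step 1: unify (List d -> a) ~ e  [subst: {-} | 2 pending]
  bind e := (List d -> a)
step 2: unify a ~ d  [subst: {e:=(List d -> a)} | 1 pending]
  bind a := d
step 3: unify List (b -> d) ~ List (Bool -> d)  [subst: {e:=(List d -> a), a:=d} | 0 pending]
  -> decompose List: push (b -> d)~(Bool -> d)
step 4: unify (b -> d) ~ (Bool -> d)  [subst: {e:=(List d -> a), a:=d} | 0 pending]
  -> decompose arrow: push b~Bool, d~d
step 5: unify b ~ Bool  [subst: {e:=(List d -> a), a:=d} | 1 pending]
  bind b := Bool
step 6: unify d ~ d  [subst: {e:=(List d -> a), a:=d, b:=Bool} | 0 pending]
  -> identical, skip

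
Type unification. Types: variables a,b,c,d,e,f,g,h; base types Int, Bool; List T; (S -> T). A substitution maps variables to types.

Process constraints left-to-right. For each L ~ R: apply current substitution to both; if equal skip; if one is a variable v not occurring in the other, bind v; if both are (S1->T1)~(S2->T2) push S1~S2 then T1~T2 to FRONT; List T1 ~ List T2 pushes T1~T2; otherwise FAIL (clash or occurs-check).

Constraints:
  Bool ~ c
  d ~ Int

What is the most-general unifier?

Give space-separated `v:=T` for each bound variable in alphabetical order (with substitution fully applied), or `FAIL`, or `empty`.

step 1: unify Bool ~ c  [subst: {-} | 1 pending]
  bind c := Bool
step 2: unify d ~ Int  [subst: {c:=Bool} | 0 pending]
  bind d := Int

Answer: c:=Bool d:=Int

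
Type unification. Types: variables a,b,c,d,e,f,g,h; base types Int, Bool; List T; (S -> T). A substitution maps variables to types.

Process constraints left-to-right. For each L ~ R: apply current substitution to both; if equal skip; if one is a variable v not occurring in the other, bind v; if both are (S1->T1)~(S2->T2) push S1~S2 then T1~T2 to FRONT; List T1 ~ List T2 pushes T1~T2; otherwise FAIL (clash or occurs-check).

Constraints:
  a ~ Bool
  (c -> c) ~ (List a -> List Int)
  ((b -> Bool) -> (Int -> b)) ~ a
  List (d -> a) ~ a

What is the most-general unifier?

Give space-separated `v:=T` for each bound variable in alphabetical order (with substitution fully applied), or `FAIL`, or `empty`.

step 1: unify a ~ Bool  [subst: {-} | 3 pending]
  bind a := Bool
step 2: unify (c -> c) ~ (List Bool -> List Int)  [subst: {a:=Bool} | 2 pending]
  -> decompose arrow: push c~List Bool, c~List Int
step 3: unify c ~ List Bool  [subst: {a:=Bool} | 3 pending]
  bind c := List Bool
step 4: unify List Bool ~ List Int  [subst: {a:=Bool, c:=List Bool} | 2 pending]
  -> decompose List: push Bool~Int
step 5: unify Bool ~ Int  [subst: {a:=Bool, c:=List Bool} | 2 pending]
  clash: Bool vs Int

Answer: FAIL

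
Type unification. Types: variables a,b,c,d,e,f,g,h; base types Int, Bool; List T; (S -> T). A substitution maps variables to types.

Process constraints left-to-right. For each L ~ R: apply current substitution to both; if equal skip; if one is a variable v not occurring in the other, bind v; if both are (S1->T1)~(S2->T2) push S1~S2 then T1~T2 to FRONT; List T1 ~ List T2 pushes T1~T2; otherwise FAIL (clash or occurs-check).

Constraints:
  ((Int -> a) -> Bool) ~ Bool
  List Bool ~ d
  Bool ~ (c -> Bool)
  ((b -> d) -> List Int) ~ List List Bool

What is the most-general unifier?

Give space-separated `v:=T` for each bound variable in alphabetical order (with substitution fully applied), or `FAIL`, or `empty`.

step 1: unify ((Int -> a) -> Bool) ~ Bool  [subst: {-} | 3 pending]
  clash: ((Int -> a) -> Bool) vs Bool

Answer: FAIL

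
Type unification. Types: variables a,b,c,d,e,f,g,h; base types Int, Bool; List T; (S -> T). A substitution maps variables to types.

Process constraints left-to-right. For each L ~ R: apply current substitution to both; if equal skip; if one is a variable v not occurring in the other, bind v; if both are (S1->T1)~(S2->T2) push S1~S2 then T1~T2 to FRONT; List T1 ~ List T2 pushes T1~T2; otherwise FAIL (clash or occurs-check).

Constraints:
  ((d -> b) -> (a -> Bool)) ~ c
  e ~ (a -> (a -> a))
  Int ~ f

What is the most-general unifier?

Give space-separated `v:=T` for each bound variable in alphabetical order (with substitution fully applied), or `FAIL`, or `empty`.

step 1: unify ((d -> b) -> (a -> Bool)) ~ c  [subst: {-} | 2 pending]
  bind c := ((d -> b) -> (a -> Bool))
step 2: unify e ~ (a -> (a -> a))  [subst: {c:=((d -> b) -> (a -> Bool))} | 1 pending]
  bind e := (a -> (a -> a))
step 3: unify Int ~ f  [subst: {c:=((d -> b) -> (a -> Bool)), e:=(a -> (a -> a))} | 0 pending]
  bind f := Int

Answer: c:=((d -> b) -> (a -> Bool)) e:=(a -> (a -> a)) f:=Int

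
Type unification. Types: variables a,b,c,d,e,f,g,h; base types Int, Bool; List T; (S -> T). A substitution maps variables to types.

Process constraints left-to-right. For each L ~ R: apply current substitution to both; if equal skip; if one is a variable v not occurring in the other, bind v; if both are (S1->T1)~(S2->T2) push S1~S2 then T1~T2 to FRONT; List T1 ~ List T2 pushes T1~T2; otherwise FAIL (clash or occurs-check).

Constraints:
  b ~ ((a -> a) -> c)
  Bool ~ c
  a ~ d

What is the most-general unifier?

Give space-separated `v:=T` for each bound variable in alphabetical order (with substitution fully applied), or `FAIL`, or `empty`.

Answer: a:=d b:=((d -> d) -> Bool) c:=Bool

Derivation:
step 1: unify b ~ ((a -> a) -> c)  [subst: {-} | 2 pending]
  bind b := ((a -> a) -> c)
step 2: unify Bool ~ c  [subst: {b:=((a -> a) -> c)} | 1 pending]
  bind c := Bool
step 3: unify a ~ d  [subst: {b:=((a -> a) -> c), c:=Bool} | 0 pending]
  bind a := d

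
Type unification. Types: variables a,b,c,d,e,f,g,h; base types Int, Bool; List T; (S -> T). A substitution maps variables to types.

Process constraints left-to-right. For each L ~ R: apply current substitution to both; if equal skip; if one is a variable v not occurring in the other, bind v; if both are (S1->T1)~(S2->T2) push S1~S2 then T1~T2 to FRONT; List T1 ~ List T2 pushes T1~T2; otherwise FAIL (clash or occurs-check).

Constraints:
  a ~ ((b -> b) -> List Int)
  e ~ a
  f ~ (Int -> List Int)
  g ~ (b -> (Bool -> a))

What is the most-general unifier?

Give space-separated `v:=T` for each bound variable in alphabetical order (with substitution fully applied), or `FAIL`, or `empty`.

step 1: unify a ~ ((b -> b) -> List Int)  [subst: {-} | 3 pending]
  bind a := ((b -> b) -> List Int)
step 2: unify e ~ ((b -> b) -> List Int)  [subst: {a:=((b -> b) -> List Int)} | 2 pending]
  bind e := ((b -> b) -> List Int)
step 3: unify f ~ (Int -> List Int)  [subst: {a:=((b -> b) -> List Int), e:=((b -> b) -> List Int)} | 1 pending]
  bind f := (Int -> List Int)
step 4: unify g ~ (b -> (Bool -> ((b -> b) -> List Int)))  [subst: {a:=((b -> b) -> List Int), e:=((b -> b) -> List Int), f:=(Int -> List Int)} | 0 pending]
  bind g := (b -> (Bool -> ((b -> b) -> List Int)))

Answer: a:=((b -> b) -> List Int) e:=((b -> b) -> List Int) f:=(Int -> List Int) g:=(b -> (Bool -> ((b -> b) -> List Int)))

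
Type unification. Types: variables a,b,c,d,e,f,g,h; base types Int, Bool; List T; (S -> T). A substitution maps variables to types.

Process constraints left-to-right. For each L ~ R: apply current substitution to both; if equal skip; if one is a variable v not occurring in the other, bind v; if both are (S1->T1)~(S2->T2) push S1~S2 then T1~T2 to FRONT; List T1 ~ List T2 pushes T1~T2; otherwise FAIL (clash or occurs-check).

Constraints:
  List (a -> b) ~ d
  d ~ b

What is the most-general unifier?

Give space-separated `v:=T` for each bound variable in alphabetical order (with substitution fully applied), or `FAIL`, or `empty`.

Answer: FAIL

Derivation:
step 1: unify List (a -> b) ~ d  [subst: {-} | 1 pending]
  bind d := List (a -> b)
step 2: unify List (a -> b) ~ b  [subst: {d:=List (a -> b)} | 0 pending]
  occurs-check fail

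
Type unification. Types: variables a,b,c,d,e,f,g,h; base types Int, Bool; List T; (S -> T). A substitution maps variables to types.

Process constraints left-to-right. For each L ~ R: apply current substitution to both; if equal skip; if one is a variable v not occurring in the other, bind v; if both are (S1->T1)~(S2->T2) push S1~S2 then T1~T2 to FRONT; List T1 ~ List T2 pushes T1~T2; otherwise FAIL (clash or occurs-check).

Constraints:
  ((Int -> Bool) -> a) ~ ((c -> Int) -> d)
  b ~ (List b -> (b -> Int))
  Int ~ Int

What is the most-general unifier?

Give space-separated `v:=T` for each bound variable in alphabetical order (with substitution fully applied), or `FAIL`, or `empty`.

step 1: unify ((Int -> Bool) -> a) ~ ((c -> Int) -> d)  [subst: {-} | 2 pending]
  -> decompose arrow: push (Int -> Bool)~(c -> Int), a~d
step 2: unify (Int -> Bool) ~ (c -> Int)  [subst: {-} | 3 pending]
  -> decompose arrow: push Int~c, Bool~Int
step 3: unify Int ~ c  [subst: {-} | 4 pending]
  bind c := Int
step 4: unify Bool ~ Int  [subst: {c:=Int} | 3 pending]
  clash: Bool vs Int

Answer: FAIL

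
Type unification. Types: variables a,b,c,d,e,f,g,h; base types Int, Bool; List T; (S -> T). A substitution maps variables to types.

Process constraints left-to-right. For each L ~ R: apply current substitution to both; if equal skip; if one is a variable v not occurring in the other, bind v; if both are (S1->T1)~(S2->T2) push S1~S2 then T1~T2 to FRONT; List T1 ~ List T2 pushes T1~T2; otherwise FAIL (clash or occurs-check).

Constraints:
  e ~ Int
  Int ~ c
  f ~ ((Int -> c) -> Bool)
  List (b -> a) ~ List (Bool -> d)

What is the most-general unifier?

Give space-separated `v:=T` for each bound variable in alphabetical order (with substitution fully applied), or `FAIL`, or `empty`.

Answer: a:=d b:=Bool c:=Int e:=Int f:=((Int -> Int) -> Bool)

Derivation:
step 1: unify e ~ Int  [subst: {-} | 3 pending]
  bind e := Int
step 2: unify Int ~ c  [subst: {e:=Int} | 2 pending]
  bind c := Int
step 3: unify f ~ ((Int -> Int) -> Bool)  [subst: {e:=Int, c:=Int} | 1 pending]
  bind f := ((Int -> Int) -> Bool)
step 4: unify List (b -> a) ~ List (Bool -> d)  [subst: {e:=Int, c:=Int, f:=((Int -> Int) -> Bool)} | 0 pending]
  -> decompose List: push (b -> a)~(Bool -> d)
step 5: unify (b -> a) ~ (Bool -> d)  [subst: {e:=Int, c:=Int, f:=((Int -> Int) -> Bool)} | 0 pending]
  -> decompose arrow: push b~Bool, a~d
step 6: unify b ~ Bool  [subst: {e:=Int, c:=Int, f:=((Int -> Int) -> Bool)} | 1 pending]
  bind b := Bool
step 7: unify a ~ d  [subst: {e:=Int, c:=Int, f:=((Int -> Int) -> Bool), b:=Bool} | 0 pending]
  bind a := d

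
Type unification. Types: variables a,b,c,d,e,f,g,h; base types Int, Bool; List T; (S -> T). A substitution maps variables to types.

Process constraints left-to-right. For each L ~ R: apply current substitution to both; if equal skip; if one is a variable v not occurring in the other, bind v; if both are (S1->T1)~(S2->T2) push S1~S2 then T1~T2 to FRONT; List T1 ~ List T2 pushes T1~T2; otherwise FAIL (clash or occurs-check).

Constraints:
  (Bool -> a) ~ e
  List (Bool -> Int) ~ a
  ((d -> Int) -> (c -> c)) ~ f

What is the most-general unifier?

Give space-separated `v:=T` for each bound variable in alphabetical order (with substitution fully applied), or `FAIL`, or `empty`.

step 1: unify (Bool -> a) ~ e  [subst: {-} | 2 pending]
  bind e := (Bool -> a)
step 2: unify List (Bool -> Int) ~ a  [subst: {e:=(Bool -> a)} | 1 pending]
  bind a := List (Bool -> Int)
step 3: unify ((d -> Int) -> (c -> c)) ~ f  [subst: {e:=(Bool -> a), a:=List (Bool -> Int)} | 0 pending]
  bind f := ((d -> Int) -> (c -> c))

Answer: a:=List (Bool -> Int) e:=(Bool -> List (Bool -> Int)) f:=((d -> Int) -> (c -> c))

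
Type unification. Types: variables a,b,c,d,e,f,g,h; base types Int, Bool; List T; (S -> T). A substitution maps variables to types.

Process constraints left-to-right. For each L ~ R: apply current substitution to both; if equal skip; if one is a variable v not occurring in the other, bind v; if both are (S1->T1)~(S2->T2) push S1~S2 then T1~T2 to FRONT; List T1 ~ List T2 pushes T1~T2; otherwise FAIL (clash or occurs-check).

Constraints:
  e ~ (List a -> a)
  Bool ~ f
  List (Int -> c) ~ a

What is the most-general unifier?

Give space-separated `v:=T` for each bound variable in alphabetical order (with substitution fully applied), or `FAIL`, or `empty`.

step 1: unify e ~ (List a -> a)  [subst: {-} | 2 pending]
  bind e := (List a -> a)
step 2: unify Bool ~ f  [subst: {e:=(List a -> a)} | 1 pending]
  bind f := Bool
step 3: unify List (Int -> c) ~ a  [subst: {e:=(List a -> a), f:=Bool} | 0 pending]
  bind a := List (Int -> c)

Answer: a:=List (Int -> c) e:=(List List (Int -> c) -> List (Int -> c)) f:=Bool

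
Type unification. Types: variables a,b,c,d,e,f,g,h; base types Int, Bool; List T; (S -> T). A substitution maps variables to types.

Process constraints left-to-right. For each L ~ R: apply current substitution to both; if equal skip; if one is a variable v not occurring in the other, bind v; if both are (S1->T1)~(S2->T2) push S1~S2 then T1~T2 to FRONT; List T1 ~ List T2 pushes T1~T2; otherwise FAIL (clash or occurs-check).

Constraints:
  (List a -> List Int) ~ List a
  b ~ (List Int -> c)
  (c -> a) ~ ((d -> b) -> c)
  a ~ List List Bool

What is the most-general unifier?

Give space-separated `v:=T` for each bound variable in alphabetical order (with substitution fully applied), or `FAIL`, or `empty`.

step 1: unify (List a -> List Int) ~ List a  [subst: {-} | 3 pending]
  clash: (List a -> List Int) vs List a

Answer: FAIL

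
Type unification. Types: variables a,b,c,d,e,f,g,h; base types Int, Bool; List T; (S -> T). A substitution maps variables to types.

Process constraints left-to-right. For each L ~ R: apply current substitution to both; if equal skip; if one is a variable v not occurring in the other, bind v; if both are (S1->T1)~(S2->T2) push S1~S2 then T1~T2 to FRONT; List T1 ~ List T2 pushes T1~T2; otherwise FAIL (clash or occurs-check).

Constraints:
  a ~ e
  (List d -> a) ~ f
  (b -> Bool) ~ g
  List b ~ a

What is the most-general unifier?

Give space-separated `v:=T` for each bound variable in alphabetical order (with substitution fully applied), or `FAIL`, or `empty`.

Answer: a:=List b e:=List b f:=(List d -> List b) g:=(b -> Bool)

Derivation:
step 1: unify a ~ e  [subst: {-} | 3 pending]
  bind a := e
step 2: unify (List d -> e) ~ f  [subst: {a:=e} | 2 pending]
  bind f := (List d -> e)
step 3: unify (b -> Bool) ~ g  [subst: {a:=e, f:=(List d -> e)} | 1 pending]
  bind g := (b -> Bool)
step 4: unify List b ~ e  [subst: {a:=e, f:=(List d -> e), g:=(b -> Bool)} | 0 pending]
  bind e := List b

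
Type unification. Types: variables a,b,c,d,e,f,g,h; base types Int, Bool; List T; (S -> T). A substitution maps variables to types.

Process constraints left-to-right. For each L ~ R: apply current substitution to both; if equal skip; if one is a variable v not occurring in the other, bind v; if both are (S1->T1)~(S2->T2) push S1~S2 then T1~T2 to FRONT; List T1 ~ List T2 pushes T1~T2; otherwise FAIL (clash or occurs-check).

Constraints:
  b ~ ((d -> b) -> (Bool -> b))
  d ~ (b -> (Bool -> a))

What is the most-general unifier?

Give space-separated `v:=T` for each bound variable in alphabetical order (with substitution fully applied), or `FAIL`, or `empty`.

step 1: unify b ~ ((d -> b) -> (Bool -> b))  [subst: {-} | 1 pending]
  occurs-check fail: b in ((d -> b) -> (Bool -> b))

Answer: FAIL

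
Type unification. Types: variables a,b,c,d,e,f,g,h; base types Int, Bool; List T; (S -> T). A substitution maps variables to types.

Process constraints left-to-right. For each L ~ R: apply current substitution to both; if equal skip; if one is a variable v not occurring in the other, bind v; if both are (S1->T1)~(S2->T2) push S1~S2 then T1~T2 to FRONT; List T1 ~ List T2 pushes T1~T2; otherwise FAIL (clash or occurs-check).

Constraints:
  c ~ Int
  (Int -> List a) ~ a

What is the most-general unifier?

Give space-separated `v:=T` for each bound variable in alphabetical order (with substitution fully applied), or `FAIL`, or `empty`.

step 1: unify c ~ Int  [subst: {-} | 1 pending]
  bind c := Int
step 2: unify (Int -> List a) ~ a  [subst: {c:=Int} | 0 pending]
  occurs-check fail

Answer: FAIL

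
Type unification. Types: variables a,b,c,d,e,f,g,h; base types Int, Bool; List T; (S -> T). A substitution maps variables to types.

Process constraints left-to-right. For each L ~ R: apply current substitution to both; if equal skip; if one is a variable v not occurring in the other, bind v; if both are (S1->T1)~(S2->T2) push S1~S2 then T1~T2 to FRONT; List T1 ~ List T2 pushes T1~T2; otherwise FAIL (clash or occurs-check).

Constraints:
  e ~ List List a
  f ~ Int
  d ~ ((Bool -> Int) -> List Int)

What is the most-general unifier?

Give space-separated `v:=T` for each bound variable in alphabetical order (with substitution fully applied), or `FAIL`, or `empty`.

Answer: d:=((Bool -> Int) -> List Int) e:=List List a f:=Int

Derivation:
step 1: unify e ~ List List a  [subst: {-} | 2 pending]
  bind e := List List a
step 2: unify f ~ Int  [subst: {e:=List List a} | 1 pending]
  bind f := Int
step 3: unify d ~ ((Bool -> Int) -> List Int)  [subst: {e:=List List a, f:=Int} | 0 pending]
  bind d := ((Bool -> Int) -> List Int)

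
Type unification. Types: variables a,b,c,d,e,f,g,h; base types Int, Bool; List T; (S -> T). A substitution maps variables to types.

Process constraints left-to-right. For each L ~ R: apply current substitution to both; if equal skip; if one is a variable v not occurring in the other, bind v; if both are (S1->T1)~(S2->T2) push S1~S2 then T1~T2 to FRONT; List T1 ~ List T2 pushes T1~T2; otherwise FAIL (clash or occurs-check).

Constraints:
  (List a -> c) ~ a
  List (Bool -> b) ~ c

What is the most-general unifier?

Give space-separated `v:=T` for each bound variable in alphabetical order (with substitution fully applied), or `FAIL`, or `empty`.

Answer: FAIL

Derivation:
step 1: unify (List a -> c) ~ a  [subst: {-} | 1 pending]
  occurs-check fail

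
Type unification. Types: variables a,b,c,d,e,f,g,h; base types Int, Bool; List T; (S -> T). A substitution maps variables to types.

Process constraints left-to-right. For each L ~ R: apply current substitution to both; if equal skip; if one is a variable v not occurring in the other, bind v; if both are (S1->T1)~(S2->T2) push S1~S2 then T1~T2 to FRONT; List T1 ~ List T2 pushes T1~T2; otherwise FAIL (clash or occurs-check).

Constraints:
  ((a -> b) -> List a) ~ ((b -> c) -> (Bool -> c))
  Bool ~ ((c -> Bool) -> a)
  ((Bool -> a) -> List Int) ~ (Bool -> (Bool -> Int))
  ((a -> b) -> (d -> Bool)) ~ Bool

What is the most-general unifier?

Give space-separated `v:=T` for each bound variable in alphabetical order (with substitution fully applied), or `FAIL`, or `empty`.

step 1: unify ((a -> b) -> List a) ~ ((b -> c) -> (Bool -> c))  [subst: {-} | 3 pending]
  -> decompose arrow: push (a -> b)~(b -> c), List a~(Bool -> c)
step 2: unify (a -> b) ~ (b -> c)  [subst: {-} | 4 pending]
  -> decompose arrow: push a~b, b~c
step 3: unify a ~ b  [subst: {-} | 5 pending]
  bind a := b
step 4: unify b ~ c  [subst: {a:=b} | 4 pending]
  bind b := c
step 5: unify List c ~ (Bool -> c)  [subst: {a:=b, b:=c} | 3 pending]
  clash: List c vs (Bool -> c)

Answer: FAIL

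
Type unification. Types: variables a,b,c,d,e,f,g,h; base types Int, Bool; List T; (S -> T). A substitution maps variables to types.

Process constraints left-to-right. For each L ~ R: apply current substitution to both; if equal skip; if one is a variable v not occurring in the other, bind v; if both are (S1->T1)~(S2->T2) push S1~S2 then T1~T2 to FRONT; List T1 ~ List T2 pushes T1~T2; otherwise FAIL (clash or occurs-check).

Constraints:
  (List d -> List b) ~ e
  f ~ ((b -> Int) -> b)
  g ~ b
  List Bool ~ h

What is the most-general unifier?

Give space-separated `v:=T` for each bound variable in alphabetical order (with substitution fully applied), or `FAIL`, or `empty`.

Answer: e:=(List d -> List b) f:=((b -> Int) -> b) g:=b h:=List Bool

Derivation:
step 1: unify (List d -> List b) ~ e  [subst: {-} | 3 pending]
  bind e := (List d -> List b)
step 2: unify f ~ ((b -> Int) -> b)  [subst: {e:=(List d -> List b)} | 2 pending]
  bind f := ((b -> Int) -> b)
step 3: unify g ~ b  [subst: {e:=(List d -> List b), f:=((b -> Int) -> b)} | 1 pending]
  bind g := b
step 4: unify List Bool ~ h  [subst: {e:=(List d -> List b), f:=((b -> Int) -> b), g:=b} | 0 pending]
  bind h := List Bool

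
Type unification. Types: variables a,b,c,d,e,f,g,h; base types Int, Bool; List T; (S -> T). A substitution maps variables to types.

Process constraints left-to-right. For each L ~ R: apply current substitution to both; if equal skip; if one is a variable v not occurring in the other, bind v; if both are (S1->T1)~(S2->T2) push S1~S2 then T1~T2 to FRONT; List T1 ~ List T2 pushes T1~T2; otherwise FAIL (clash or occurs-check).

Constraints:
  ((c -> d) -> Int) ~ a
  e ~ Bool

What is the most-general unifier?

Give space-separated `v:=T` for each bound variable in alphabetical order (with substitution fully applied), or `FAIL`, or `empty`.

step 1: unify ((c -> d) -> Int) ~ a  [subst: {-} | 1 pending]
  bind a := ((c -> d) -> Int)
step 2: unify e ~ Bool  [subst: {a:=((c -> d) -> Int)} | 0 pending]
  bind e := Bool

Answer: a:=((c -> d) -> Int) e:=Bool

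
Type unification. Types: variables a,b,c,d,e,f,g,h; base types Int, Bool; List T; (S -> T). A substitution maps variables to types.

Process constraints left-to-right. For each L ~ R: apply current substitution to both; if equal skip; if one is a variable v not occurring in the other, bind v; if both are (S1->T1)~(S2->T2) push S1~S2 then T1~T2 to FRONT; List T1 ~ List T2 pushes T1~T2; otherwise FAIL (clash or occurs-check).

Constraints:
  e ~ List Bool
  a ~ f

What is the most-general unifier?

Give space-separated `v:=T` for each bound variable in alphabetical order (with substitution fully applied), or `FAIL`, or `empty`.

step 1: unify e ~ List Bool  [subst: {-} | 1 pending]
  bind e := List Bool
step 2: unify a ~ f  [subst: {e:=List Bool} | 0 pending]
  bind a := f

Answer: a:=f e:=List Bool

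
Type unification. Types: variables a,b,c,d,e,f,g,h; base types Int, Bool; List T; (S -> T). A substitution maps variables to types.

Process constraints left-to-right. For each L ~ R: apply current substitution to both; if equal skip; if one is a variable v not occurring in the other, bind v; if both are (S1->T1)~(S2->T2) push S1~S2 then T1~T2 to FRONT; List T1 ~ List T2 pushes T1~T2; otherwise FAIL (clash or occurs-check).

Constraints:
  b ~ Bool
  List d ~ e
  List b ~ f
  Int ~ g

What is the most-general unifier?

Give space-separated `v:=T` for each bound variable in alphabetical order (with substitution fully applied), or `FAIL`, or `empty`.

Answer: b:=Bool e:=List d f:=List Bool g:=Int

Derivation:
step 1: unify b ~ Bool  [subst: {-} | 3 pending]
  bind b := Bool
step 2: unify List d ~ e  [subst: {b:=Bool} | 2 pending]
  bind e := List d
step 3: unify List Bool ~ f  [subst: {b:=Bool, e:=List d} | 1 pending]
  bind f := List Bool
step 4: unify Int ~ g  [subst: {b:=Bool, e:=List d, f:=List Bool} | 0 pending]
  bind g := Int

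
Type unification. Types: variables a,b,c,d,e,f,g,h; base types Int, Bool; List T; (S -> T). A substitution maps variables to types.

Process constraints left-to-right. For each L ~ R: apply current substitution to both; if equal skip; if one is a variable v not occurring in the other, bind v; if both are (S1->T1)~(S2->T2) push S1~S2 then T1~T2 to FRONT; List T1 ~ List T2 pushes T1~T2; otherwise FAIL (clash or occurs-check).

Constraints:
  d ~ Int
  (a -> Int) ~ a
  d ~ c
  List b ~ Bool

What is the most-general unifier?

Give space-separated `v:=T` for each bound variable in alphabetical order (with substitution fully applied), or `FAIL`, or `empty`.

step 1: unify d ~ Int  [subst: {-} | 3 pending]
  bind d := Int
step 2: unify (a -> Int) ~ a  [subst: {d:=Int} | 2 pending]
  occurs-check fail

Answer: FAIL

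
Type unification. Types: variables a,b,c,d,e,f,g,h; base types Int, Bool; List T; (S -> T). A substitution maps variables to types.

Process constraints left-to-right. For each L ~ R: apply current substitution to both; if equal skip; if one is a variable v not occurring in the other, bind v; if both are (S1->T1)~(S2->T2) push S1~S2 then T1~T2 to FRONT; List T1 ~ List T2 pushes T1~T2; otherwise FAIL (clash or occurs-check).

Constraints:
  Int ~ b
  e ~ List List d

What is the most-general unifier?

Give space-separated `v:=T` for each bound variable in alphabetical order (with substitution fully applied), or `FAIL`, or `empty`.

step 1: unify Int ~ b  [subst: {-} | 1 pending]
  bind b := Int
step 2: unify e ~ List List d  [subst: {b:=Int} | 0 pending]
  bind e := List List d

Answer: b:=Int e:=List List d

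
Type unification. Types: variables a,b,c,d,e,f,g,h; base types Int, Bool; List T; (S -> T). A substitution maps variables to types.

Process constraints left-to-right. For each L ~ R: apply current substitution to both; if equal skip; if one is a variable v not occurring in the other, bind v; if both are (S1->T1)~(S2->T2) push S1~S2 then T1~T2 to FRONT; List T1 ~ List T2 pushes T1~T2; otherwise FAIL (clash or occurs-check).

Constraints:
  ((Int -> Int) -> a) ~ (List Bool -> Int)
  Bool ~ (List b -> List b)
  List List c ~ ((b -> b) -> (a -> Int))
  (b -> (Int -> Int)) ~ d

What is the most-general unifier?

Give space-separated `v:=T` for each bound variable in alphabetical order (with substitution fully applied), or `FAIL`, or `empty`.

Answer: FAIL

Derivation:
step 1: unify ((Int -> Int) -> a) ~ (List Bool -> Int)  [subst: {-} | 3 pending]
  -> decompose arrow: push (Int -> Int)~List Bool, a~Int
step 2: unify (Int -> Int) ~ List Bool  [subst: {-} | 4 pending]
  clash: (Int -> Int) vs List Bool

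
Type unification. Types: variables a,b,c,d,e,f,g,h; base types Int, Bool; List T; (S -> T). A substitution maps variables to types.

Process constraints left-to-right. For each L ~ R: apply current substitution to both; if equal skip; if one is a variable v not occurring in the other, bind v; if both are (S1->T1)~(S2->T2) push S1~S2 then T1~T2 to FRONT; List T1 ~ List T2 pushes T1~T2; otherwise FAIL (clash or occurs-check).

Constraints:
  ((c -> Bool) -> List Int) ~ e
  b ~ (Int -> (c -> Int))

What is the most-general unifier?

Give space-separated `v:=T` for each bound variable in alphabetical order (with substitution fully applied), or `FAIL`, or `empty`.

step 1: unify ((c -> Bool) -> List Int) ~ e  [subst: {-} | 1 pending]
  bind e := ((c -> Bool) -> List Int)
step 2: unify b ~ (Int -> (c -> Int))  [subst: {e:=((c -> Bool) -> List Int)} | 0 pending]
  bind b := (Int -> (c -> Int))

Answer: b:=(Int -> (c -> Int)) e:=((c -> Bool) -> List Int)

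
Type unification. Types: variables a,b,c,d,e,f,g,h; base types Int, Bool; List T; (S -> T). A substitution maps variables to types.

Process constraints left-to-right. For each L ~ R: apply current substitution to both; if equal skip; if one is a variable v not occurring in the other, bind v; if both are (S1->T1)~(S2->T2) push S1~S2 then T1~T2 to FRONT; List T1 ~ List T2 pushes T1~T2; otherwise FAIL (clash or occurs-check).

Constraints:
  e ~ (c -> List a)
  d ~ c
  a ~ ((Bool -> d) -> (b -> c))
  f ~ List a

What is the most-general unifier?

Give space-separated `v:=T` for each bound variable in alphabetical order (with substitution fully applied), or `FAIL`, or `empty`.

Answer: a:=((Bool -> c) -> (b -> c)) d:=c e:=(c -> List ((Bool -> c) -> (b -> c))) f:=List ((Bool -> c) -> (b -> c))

Derivation:
step 1: unify e ~ (c -> List a)  [subst: {-} | 3 pending]
  bind e := (c -> List a)
step 2: unify d ~ c  [subst: {e:=(c -> List a)} | 2 pending]
  bind d := c
step 3: unify a ~ ((Bool -> c) -> (b -> c))  [subst: {e:=(c -> List a), d:=c} | 1 pending]
  bind a := ((Bool -> c) -> (b -> c))
step 4: unify f ~ List ((Bool -> c) -> (b -> c))  [subst: {e:=(c -> List a), d:=c, a:=((Bool -> c) -> (b -> c))} | 0 pending]
  bind f := List ((Bool -> c) -> (b -> c))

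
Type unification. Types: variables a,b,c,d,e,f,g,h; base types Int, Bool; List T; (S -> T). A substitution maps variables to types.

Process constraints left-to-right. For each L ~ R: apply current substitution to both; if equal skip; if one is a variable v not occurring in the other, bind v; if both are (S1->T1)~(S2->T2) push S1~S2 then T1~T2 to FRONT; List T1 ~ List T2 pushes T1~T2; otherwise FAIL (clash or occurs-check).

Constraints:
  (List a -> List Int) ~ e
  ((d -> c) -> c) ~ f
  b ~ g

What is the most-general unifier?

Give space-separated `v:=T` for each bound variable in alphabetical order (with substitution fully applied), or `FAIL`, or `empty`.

step 1: unify (List a -> List Int) ~ e  [subst: {-} | 2 pending]
  bind e := (List a -> List Int)
step 2: unify ((d -> c) -> c) ~ f  [subst: {e:=(List a -> List Int)} | 1 pending]
  bind f := ((d -> c) -> c)
step 3: unify b ~ g  [subst: {e:=(List a -> List Int), f:=((d -> c) -> c)} | 0 pending]
  bind b := g

Answer: b:=g e:=(List a -> List Int) f:=((d -> c) -> c)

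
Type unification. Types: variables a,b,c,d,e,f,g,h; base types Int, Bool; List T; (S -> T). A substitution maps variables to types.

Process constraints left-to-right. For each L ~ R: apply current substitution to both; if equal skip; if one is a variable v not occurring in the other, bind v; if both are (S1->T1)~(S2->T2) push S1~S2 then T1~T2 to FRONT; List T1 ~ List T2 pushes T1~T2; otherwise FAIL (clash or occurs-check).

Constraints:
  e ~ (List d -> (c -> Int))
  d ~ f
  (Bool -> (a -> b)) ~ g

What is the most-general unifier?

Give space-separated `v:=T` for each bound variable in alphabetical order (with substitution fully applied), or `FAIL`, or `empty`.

Answer: d:=f e:=(List f -> (c -> Int)) g:=(Bool -> (a -> b))

Derivation:
step 1: unify e ~ (List d -> (c -> Int))  [subst: {-} | 2 pending]
  bind e := (List d -> (c -> Int))
step 2: unify d ~ f  [subst: {e:=(List d -> (c -> Int))} | 1 pending]
  bind d := f
step 3: unify (Bool -> (a -> b)) ~ g  [subst: {e:=(List d -> (c -> Int)), d:=f} | 0 pending]
  bind g := (Bool -> (a -> b))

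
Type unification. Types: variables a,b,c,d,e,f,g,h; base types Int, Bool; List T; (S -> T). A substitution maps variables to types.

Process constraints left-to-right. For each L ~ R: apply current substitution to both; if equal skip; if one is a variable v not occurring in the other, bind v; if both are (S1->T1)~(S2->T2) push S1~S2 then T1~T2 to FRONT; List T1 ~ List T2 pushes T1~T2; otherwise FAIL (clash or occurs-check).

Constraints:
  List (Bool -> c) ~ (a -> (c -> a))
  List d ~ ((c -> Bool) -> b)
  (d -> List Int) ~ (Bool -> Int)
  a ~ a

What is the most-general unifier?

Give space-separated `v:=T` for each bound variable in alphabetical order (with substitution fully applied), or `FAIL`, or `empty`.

Answer: FAIL

Derivation:
step 1: unify List (Bool -> c) ~ (a -> (c -> a))  [subst: {-} | 3 pending]
  clash: List (Bool -> c) vs (a -> (c -> a))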